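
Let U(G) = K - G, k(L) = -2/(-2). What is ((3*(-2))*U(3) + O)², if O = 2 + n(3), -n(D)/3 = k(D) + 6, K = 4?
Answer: 625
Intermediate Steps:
k(L) = 1 (k(L) = -2*(-½) = 1)
n(D) = -21 (n(D) = -3*(1 + 6) = -3*7 = -21)
U(G) = 4 - G
O = -19 (O = 2 - 21 = -19)
((3*(-2))*U(3) + O)² = ((3*(-2))*(4 - 1*3) - 19)² = (-6*(4 - 3) - 19)² = (-6*1 - 19)² = (-6 - 19)² = (-25)² = 625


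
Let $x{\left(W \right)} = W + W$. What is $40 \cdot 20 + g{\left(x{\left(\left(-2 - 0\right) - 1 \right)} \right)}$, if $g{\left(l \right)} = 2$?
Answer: $802$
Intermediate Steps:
$x{\left(W \right)} = 2 W$
$40 \cdot 20 + g{\left(x{\left(\left(-2 - 0\right) - 1 \right)} \right)} = 40 \cdot 20 + 2 = 800 + 2 = 802$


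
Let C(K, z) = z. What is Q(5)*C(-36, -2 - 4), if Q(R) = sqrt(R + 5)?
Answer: -6*sqrt(10) ≈ -18.974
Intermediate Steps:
Q(R) = sqrt(5 + R)
Q(5)*C(-36, -2 - 4) = sqrt(5 + 5)*(-2 - 4) = sqrt(10)*(-6) = -6*sqrt(10)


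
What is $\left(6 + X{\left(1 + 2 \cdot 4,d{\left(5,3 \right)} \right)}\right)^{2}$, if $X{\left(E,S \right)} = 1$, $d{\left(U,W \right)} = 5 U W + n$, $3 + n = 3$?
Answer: $49$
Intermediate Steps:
$n = 0$ ($n = -3 + 3 = 0$)
$d{\left(U,W \right)} = 5 U W$ ($d{\left(U,W \right)} = 5 U W + 0 = 5 U W$)
$\left(6 + X{\left(1 + 2 \cdot 4,d{\left(5,3 \right)} \right)}\right)^{2} = \left(6 + 1\right)^{2} = 7^{2} = 49$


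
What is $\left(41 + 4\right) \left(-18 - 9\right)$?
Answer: $-1215$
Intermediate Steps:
$\left(41 + 4\right) \left(-18 - 9\right) = 45 \left(-18 - 9\right) = 45 \left(-27\right) = -1215$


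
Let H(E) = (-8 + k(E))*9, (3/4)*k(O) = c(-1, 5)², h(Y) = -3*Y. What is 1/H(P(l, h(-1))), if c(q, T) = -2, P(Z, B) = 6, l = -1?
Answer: -1/24 ≈ -0.041667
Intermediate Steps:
k(O) = 16/3 (k(O) = (4/3)*(-2)² = (4/3)*4 = 16/3)
H(E) = -24 (H(E) = (-8 + 16/3)*9 = -8/3*9 = -24)
1/H(P(l, h(-1))) = 1/(-24) = -1/24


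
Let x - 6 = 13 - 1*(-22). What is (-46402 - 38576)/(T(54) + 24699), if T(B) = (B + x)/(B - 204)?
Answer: -2549340/740951 ≈ -3.4406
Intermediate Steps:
x = 41 (x = 6 + (13 - 1*(-22)) = 6 + (13 + 22) = 6 + 35 = 41)
T(B) = (41 + B)/(-204 + B) (T(B) = (B + 41)/(B - 204) = (41 + B)/(-204 + B))
(-46402 - 38576)/(T(54) + 24699) = (-46402 - 38576)/((41 + 54)/(-204 + 54) + 24699) = -84978/(95/(-150) + 24699) = -84978/(-1/150*95 + 24699) = -84978/(-19/30 + 24699) = -84978/740951/30 = -84978*30/740951 = -2549340/740951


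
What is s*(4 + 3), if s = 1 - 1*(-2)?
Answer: 21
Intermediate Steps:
s = 3 (s = 1 + 2 = 3)
s*(4 + 3) = 3*(4 + 3) = 3*7 = 21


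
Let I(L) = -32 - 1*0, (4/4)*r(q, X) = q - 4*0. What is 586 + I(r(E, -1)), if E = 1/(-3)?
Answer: 554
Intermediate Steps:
E = -⅓ (E = 1*(-⅓) = -⅓ ≈ -0.33333)
r(q, X) = q (r(q, X) = q - 4*0 = q + 0 = q)
I(L) = -32 (I(L) = -32 + 0 = -32)
586 + I(r(E, -1)) = 586 - 32 = 554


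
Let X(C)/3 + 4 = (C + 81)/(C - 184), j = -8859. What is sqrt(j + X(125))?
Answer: 3*I*sqrt(3435157)/59 ≈ 94.242*I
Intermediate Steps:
X(C) = -12 + 3*(81 + C)/(-184 + C) (X(C) = -12 + 3*((C + 81)/(C - 184)) = -12 + 3*((81 + C)/(-184 + C)) = -12 + 3*(81 + C)/(-184 + C))
sqrt(j + X(125)) = sqrt(-8859 + 3*(817 - 3*125)/(-184 + 125)) = sqrt(-8859 + 3*(817 - 375)/(-59)) = sqrt(-8859 + 3*(-1/59)*442) = sqrt(-8859 - 1326/59) = sqrt(-524007/59) = 3*I*sqrt(3435157)/59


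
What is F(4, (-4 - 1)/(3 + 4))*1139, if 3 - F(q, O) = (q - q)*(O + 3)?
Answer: 3417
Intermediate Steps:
F(q, O) = 3 (F(q, O) = 3 - (q - q)*(O + 3) = 3 - 0*(3 + O) = 3 - 1*0 = 3 + 0 = 3)
F(4, (-4 - 1)/(3 + 4))*1139 = 3*1139 = 3417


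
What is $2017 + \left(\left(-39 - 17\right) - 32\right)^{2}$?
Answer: $9761$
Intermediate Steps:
$2017 + \left(\left(-39 - 17\right) - 32\right)^{2} = 2017 + \left(-56 - 32\right)^{2} = 2017 + \left(-88\right)^{2} = 2017 + 7744 = 9761$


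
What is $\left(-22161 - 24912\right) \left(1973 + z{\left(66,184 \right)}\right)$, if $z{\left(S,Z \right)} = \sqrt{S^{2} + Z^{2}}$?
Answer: $-92875029 - 94146 \sqrt{9553} \approx -1.0208 \cdot 10^{8}$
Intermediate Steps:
$\left(-22161 - 24912\right) \left(1973 + z{\left(66,184 \right)}\right) = \left(-22161 - 24912\right) \left(1973 + \sqrt{66^{2} + 184^{2}}\right) = - 47073 \left(1973 + \sqrt{4356 + 33856}\right) = - 47073 \left(1973 + \sqrt{38212}\right) = - 47073 \left(1973 + 2 \sqrt{9553}\right) = -92875029 - 94146 \sqrt{9553}$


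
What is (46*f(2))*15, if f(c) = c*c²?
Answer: 5520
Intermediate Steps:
f(c) = c³
(46*f(2))*15 = (46*2³)*15 = (46*8)*15 = 368*15 = 5520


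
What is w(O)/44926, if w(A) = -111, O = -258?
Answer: -111/44926 ≈ -0.0024707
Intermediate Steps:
w(O)/44926 = -111/44926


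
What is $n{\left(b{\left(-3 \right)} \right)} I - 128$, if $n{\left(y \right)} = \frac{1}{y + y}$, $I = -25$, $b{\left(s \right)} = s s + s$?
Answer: $- \frac{1561}{12} \approx -130.08$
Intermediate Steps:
$b{\left(s \right)} = s + s^{2}$ ($b{\left(s \right)} = s^{2} + s = s + s^{2}$)
$n{\left(y \right)} = \frac{1}{2 y}$
$n{\left(b{\left(-3 \right)} \right)} I - 128 = \frac{1}{2 \left(- 3 \left(1 - 3\right)\right)} \left(-25\right) - 128 = \frac{1}{2 \left(\left(-3\right) \left(-2\right)\right)} \left(-25\right) - 128 = \frac{1}{2 \cdot 6} \left(-25\right) - 128 = \frac{1}{2} \cdot \frac{1}{6} \left(-25\right) - 128 = \frac{1}{12} \left(-25\right) - 128 = - \frac{25}{12} - 128 = - \frac{1561}{12}$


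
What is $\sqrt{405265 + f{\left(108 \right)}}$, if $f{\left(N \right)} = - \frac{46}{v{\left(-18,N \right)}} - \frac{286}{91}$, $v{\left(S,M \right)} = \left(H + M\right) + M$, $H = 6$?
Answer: $\frac{\sqrt{244668210654}}{777} \approx 636.6$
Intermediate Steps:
$v{\left(S,M \right)} = 6 + 2 M$ ($v{\left(S,M \right)} = \left(6 + M\right) + M = 6 + 2 M$)
$f{\left(N \right)} = - \frac{22}{7} - \frac{46}{6 + 2 N}$ ($f{\left(N \right)} = - \frac{46}{6 + 2 N} - \frac{286}{91} = - \frac{46}{6 + 2 N} - \frac{22}{7} = - \frac{22}{7} - \frac{46}{6 + 2 N}$)
$\sqrt{405265 + f{\left(108 \right)}} = \sqrt{405265 + \frac{-227 - 2376}{7 \left(3 + 108\right)}} = \sqrt{405265 + \frac{-227 - 2376}{7 \cdot 111}} = \sqrt{405265 + \frac{1}{7} \cdot \frac{1}{111} \left(-2603\right)} = \sqrt{405265 - \frac{2603}{777}} = \sqrt{\frac{314888302}{777}} = \frac{\sqrt{244668210654}}{777}$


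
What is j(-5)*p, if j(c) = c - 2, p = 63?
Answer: -441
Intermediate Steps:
j(c) = -2 + c
j(-5)*p = (-2 - 5)*63 = -7*63 = -441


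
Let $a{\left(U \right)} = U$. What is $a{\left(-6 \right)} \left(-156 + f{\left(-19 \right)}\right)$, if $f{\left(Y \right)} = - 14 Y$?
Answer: $-660$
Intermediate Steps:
$a{\left(-6 \right)} \left(-156 + f{\left(-19 \right)}\right) = - 6 \left(-156 - -266\right) = - 6 \left(-156 + 266\right) = \left(-6\right) 110 = -660$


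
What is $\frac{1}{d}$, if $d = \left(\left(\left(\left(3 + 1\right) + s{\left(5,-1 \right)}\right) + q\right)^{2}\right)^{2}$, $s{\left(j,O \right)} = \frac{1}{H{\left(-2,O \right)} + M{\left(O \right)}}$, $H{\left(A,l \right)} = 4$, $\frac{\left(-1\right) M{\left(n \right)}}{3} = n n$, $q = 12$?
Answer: $\frac{1}{83521} \approx 1.1973 \cdot 10^{-5}$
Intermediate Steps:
$M{\left(n \right)} = - 3 n^{2}$ ($M{\left(n \right)} = - 3 n n = - 3 n^{2}$)
$s{\left(j,O \right)} = \frac{1}{4 - 3 O^{2}}$
$d = 83521$ ($d = \left(\left(\left(\left(3 + 1\right) - \frac{1}{-4 + 3 \left(-1\right)^{2}}\right) + 12\right)^{2}\right)^{2} = \left(\left(\left(4 - \frac{1}{-4 + 3 \cdot 1}\right) + 12\right)^{2}\right)^{2} = \left(\left(\left(4 - \frac{1}{-4 + 3}\right) + 12\right)^{2}\right)^{2} = \left(\left(\left(4 - \frac{1}{-1}\right) + 12\right)^{2}\right)^{2} = \left(\left(\left(4 - -1\right) + 12\right)^{2}\right)^{2} = \left(\left(\left(4 + 1\right) + 12\right)^{2}\right)^{2} = \left(\left(5 + 12\right)^{2}\right)^{2} = \left(17^{2}\right)^{2} = 289^{2} = 83521$)
$\frac{1}{d} = \frac{1}{83521}$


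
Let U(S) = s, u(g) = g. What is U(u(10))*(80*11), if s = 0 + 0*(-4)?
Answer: 0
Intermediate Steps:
s = 0 (s = 0 + 0 = 0)
U(S) = 0
U(u(10))*(80*11) = 0*(80*11) = 0*880 = 0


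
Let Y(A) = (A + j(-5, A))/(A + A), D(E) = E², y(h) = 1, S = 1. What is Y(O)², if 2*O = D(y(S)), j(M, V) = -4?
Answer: 49/4 ≈ 12.250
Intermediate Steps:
O = ½ (O = (½)*1² = (½)*1 = ½ ≈ 0.50000)
Y(A) = (-4 + A)/(2*A) (Y(A) = (A - 4)/(A + A) = (-4 + A)/((2*A)) = (-4 + A)*(1/(2*A)) = (-4 + A)/(2*A))
Y(O)² = ((-4 + ½)/(2*(½)))² = ((½)*2*(-7/2))² = (-7/2)² = 49/4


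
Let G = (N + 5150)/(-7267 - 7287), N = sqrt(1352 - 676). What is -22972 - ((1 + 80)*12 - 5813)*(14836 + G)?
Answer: 522462274300/7277 ≈ 7.1796e+7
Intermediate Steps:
N = 26 (N = sqrt(676) = 26)
G = -2588/7277 (G = (26 + 5150)/(-7267 - 7287) = 5176/(-14554) = 5176*(-1/14554) = -2588/7277 ≈ -0.35564)
-22972 - ((1 + 80)*12 - 5813)*(14836 + G) = -22972 - ((1 + 80)*12 - 5813)*(14836 - 2588/7277) = -22972 - (81*12 - 5813)*107958984/7277 = -22972 - (972 - 5813)*107958984/7277 = -22972 - (-4841)*107958984/7277 = -22972 - 1*(-522629441544/7277) = -22972 + 522629441544/7277 = 522462274300/7277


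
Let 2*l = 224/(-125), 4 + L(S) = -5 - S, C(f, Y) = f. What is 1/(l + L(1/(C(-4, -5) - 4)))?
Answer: -1000/9771 ≈ -0.10234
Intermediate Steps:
L(S) = -9 - S (L(S) = -4 + (-5 - S) = -9 - S)
l = -112/125 (l = (224/(-125))/2 = (224*(-1/125))/2 = (½)*(-224/125) = -112/125 ≈ -0.89600)
1/(l + L(1/(C(-4, -5) - 4))) = 1/(-112/125 + (-9 - 1/(-4 - 4))) = 1/(-112/125 + (-9 - 1/(-8))) = 1/(-112/125 + (-9 - 1*(-⅛))) = 1/(-112/125 + (-9 + ⅛)) = 1/(-112/125 - 71/8) = 1/(-9771/1000) = -1000/9771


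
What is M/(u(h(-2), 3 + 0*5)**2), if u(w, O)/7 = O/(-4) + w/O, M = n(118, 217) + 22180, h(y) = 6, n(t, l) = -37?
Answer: 354288/1225 ≈ 289.21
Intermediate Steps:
M = 22143 (M = -37 + 22180 = 22143)
u(w, O) = -7*O/4 + 7*w/O (u(w, O) = 7*(O/(-4) + w/O) = 7*(O*(-1/4) + w/O) = 7*(-O/4 + w/O) = -7*O/4 + 7*w/O)
M/(u(h(-2), 3 + 0*5)**2) = 22143/((-7*(3 + 0*5)/4 + 7*6/(3 + 0*5))**2) = 22143/((-7*(3 + 0)/4 + 7*6/(3 + 0))**2) = 22143/((-7/4*3 + 7*6/3)**2) = 22143/((-21/4 + 7*6*(1/3))**2) = 22143/((-21/4 + 14)**2) = 22143/((35/4)**2) = 22143/(1225/16) = 22143*(16/1225) = 354288/1225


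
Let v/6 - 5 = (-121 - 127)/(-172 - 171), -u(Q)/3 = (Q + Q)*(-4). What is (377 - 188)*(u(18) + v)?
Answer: 4318758/49 ≈ 88138.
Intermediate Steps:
u(Q) = 24*Q (u(Q) = -3*(Q + Q)*(-4) = -3*2*Q*(-4) = -(-24)*Q = 24*Q)
v = 11778/343 (v = 30 + 6*((-121 - 127)/(-172 - 171)) = 30 + 6*(-248/(-343)) = 30 + 6*(-248*(-1/343)) = 30 + 6*(248/343) = 30 + 1488/343 = 11778/343 ≈ 34.338)
(377 - 188)*(u(18) + v) = (377 - 188)*(24*18 + 11778/343) = 189*(432 + 11778/343) = 189*(159954/343) = 4318758/49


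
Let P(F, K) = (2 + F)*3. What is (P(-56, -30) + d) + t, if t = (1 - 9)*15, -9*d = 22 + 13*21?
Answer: -2833/9 ≈ -314.78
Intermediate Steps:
P(F, K) = 6 + 3*F
d = -295/9 (d = -(22 + 13*21)/9 = -(22 + 273)/9 = -⅑*295 = -295/9 ≈ -32.778)
t = -120 (t = -8*15 = -120)
(P(-56, -30) + d) + t = ((6 + 3*(-56)) - 295/9) - 120 = ((6 - 168) - 295/9) - 120 = (-162 - 295/9) - 120 = -1753/9 - 120 = -2833/9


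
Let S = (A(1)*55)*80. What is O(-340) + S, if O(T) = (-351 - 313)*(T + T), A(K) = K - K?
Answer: 451520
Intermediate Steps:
A(K) = 0
O(T) = -1328*T
S = 0 (S = (0*55)*80 = 0*80 = 0)
O(-340) + S = -1328*(-340) + 0 = 451520 + 0 = 451520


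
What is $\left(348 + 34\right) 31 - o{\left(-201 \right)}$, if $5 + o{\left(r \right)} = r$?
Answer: $12048$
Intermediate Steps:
$o{\left(r \right)} = -5 + r$
$\left(348 + 34\right) 31 - o{\left(-201 \right)} = \left(348 + 34\right) 31 - \left(-5 - 201\right) = 382 \cdot 31 - -206 = 11842 + 206 = 12048$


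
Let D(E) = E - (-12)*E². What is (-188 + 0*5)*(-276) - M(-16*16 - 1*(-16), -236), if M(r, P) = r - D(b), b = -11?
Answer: 53569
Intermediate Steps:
D(E) = E + 12*E²
M(r, P) = -1441 + r (M(r, P) = r - (-11)*(1 + 12*(-11)) = r - (-11)*(1 - 132) = r - (-11)*(-131) = r - 1*1441 = r - 1441 = -1441 + r)
(-188 + 0*5)*(-276) - M(-16*16 - 1*(-16), -236) = (-188 + 0*5)*(-276) - (-1441 + (-16*16 - 1*(-16))) = (-188 + 0)*(-276) - (-1441 + (-256 + 16)) = -188*(-276) - (-1441 - 240) = 51888 - 1*(-1681) = 51888 + 1681 = 53569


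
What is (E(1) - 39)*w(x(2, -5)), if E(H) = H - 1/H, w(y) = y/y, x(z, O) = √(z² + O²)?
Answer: -39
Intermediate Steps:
x(z, O) = √(O² + z²)
w(y) = 1
(E(1) - 39)*w(x(2, -5)) = ((1 - 1/1) - 39)*1 = ((1 - 1*1) - 39)*1 = ((1 - 1) - 39)*1 = (0 - 39)*1 = -39*1 = -39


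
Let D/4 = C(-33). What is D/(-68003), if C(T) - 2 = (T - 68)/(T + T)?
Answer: -466/2244099 ≈ -0.00020766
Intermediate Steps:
C(T) = 2 + (-68 + T)/(2*T) (C(T) = 2 + (T - 68)/(T + T) = 2 + (-68 + T)/((2*T)) = 2 + (-68 + T)*(1/(2*T)) = 2 + (-68 + T)/(2*T))
D = 466/33 (D = 4*(5/2 - 34/(-33)) = 4*(5/2 - 34*(-1/33)) = 4*(5/2 + 34/33) = 4*(233/66) = 466/33 ≈ 14.121)
D/(-68003) = (466/33)/(-68003) = (466/33)*(-1/68003) = -466/2244099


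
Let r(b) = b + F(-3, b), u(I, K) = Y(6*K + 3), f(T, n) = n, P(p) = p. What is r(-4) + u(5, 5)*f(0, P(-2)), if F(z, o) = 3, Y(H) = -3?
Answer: 5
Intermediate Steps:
u(I, K) = -3
r(b) = 3 + b (r(b) = b + 3 = 3 + b)
r(-4) + u(5, 5)*f(0, P(-2)) = (3 - 4) - 3*(-2) = -1 + 6 = 5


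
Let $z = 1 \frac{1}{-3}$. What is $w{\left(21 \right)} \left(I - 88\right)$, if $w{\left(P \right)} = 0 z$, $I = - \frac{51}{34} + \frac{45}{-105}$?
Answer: $0$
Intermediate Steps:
$z = - \frac{1}{3}$ ($z = 1 \left(- \frac{1}{3}\right) = - \frac{1}{3} \approx -0.33333$)
$I = - \frac{27}{14}$ ($I = \left(-51\right) \frac{1}{34} + 45 \left(- \frac{1}{105}\right) = - \frac{3}{2} - \frac{3}{7} = - \frac{27}{14} \approx -1.9286$)
$w{\left(P \right)} = 0$ ($w{\left(P \right)} = 0 \left(- \frac{1}{3}\right) = 0$)
$w{\left(21 \right)} \left(I - 88\right) = 0 \left(- \frac{27}{14} - 88\right) = 0 \left(- \frac{1259}{14}\right) = 0$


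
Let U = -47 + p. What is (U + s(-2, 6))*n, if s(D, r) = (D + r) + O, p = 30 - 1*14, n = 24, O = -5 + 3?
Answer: -696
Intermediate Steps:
O = -2
p = 16 (p = 30 - 14 = 16)
s(D, r) = -2 + D + r (s(D, r) = (D + r) - 2 = -2 + D + r)
U = -31 (U = -47 + 16 = -31)
(U + s(-2, 6))*n = (-31 + (-2 - 2 + 6))*24 = (-31 + 2)*24 = -29*24 = -696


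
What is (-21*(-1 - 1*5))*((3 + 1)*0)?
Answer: 0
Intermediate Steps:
(-21*(-1 - 1*5))*((3 + 1)*0) = (-21*(-1 - 5))*(4*0) = -(-126)*0 = -21*(-6)*0 = 126*0 = 0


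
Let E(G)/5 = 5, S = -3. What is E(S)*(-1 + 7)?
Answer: 150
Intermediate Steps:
E(G) = 25 (E(G) = 5*5 = 25)
E(S)*(-1 + 7) = 25*(-1 + 7) = 25*6 = 150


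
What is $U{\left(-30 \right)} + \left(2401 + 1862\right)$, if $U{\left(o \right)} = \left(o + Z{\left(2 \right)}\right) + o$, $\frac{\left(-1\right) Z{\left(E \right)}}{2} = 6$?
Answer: $4191$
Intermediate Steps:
$Z{\left(E \right)} = -12$ ($Z{\left(E \right)} = \left(-2\right) 6 = -12$)
$U{\left(o \right)} = -12 + 2 o$ ($U{\left(o \right)} = \left(o - 12\right) + o = \left(-12 + o\right) + o = -12 + 2 o$)
$U{\left(-30 \right)} + \left(2401 + 1862\right) = \left(-12 + 2 \left(-30\right)\right) + \left(2401 + 1862\right) = \left(-12 - 60\right) + 4263 = -72 + 4263 = 4191$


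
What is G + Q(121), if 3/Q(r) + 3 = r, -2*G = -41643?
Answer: 1228470/59 ≈ 20822.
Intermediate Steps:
G = 41643/2 (G = -½*(-41643) = 41643/2 ≈ 20822.)
Q(r) = 3/(-3 + r)
G + Q(121) = 41643/2 + 3/(-3 + 121) = 41643/2 + 3/118 = 1228470/59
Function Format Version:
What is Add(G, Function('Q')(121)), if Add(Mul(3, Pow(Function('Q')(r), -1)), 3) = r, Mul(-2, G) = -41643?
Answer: Rational(1228470, 59) ≈ 20822.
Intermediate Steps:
G = Rational(41643, 2) (G = Mul(Rational(-1, 2), -41643) = Rational(41643, 2) ≈ 20822.)
Function('Q')(r) = Mul(3, Pow(Add(-3, r), -1))
Add(G, Function('Q')(121)) = Add(Rational(41643, 2), Mul(3, Pow(Add(-3, 121), -1))) = Add(Rational(41643, 2), Mul(3, Pow(118, -1))) = Add(Rational(41643, 2), Mul(3, Rational(1, 118))) = Add(Rational(41643, 2), Rational(3, 118)) = Rational(1228470, 59)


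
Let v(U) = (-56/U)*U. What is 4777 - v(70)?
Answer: 4833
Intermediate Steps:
v(U) = -56
4777 - v(70) = 4777 - 1*(-56) = 4777 + 56 = 4833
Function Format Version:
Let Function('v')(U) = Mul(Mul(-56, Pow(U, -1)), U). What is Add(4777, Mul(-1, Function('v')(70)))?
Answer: 4833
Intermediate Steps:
Function('v')(U) = -56
Add(4777, Mul(-1, Function('v')(70))) = Add(4777, Mul(-1, -56)) = Add(4777, 56) = 4833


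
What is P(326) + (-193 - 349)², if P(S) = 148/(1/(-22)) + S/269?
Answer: 78146978/269 ≈ 2.9051e+5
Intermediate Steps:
P(S) = -3256 + S/269 (P(S) = 148/(-1/22) + S*(1/269) = 148*(-22) + S/269 = -3256 + S/269)
P(326) + (-193 - 349)² = (-3256 + (1/269)*326) + (-193 - 349)² = (-3256 + 326/269) + (-542)² = -875538/269 + 293764 = 78146978/269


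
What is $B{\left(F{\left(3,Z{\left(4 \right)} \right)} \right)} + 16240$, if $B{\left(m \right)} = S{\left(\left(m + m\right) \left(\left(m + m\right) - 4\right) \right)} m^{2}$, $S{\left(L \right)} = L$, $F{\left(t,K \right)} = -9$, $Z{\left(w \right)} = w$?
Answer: $48316$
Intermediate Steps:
$B{\left(m \right)} = 2 m^{3} \left(-4 + 2 m\right)$ ($B{\left(m \right)} = \left(m + m\right) \left(\left(m + m\right) - 4\right) m^{2} = 2 m \left(2 m - 4\right) m^{2} = 2 m \left(-4 + 2 m\right) m^{2} = 2 m^{3} \left(-4 + 2 m\right)$)
$B{\left(F{\left(3,Z{\left(4 \right)} \right)} \right)} + 16240 = 4 \left(-9\right)^{3} \left(-2 - 9\right) + 16240 = 4 \left(-729\right) \left(-11\right) + 16240 = 32076 + 16240 = 48316$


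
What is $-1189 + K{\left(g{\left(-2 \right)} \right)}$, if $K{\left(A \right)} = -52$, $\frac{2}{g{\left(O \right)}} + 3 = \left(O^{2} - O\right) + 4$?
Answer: $-1241$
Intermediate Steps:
$g{\left(O \right)} = \frac{2}{1 + O^{2} - O}$ ($g{\left(O \right)} = \frac{2}{-3 + \left(\left(O^{2} - O\right) + 4\right)} = \frac{2}{-3 + \left(4 + O^{2} - O\right)} = \frac{2}{1 + O^{2} - O}$)
$-1189 + K{\left(g{\left(-2 \right)} \right)} = -1189 - 52 = -1241$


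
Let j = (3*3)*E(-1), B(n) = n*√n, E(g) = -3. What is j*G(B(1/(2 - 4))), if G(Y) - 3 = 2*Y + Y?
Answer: -81 + 81*I*√2/4 ≈ -81.0 + 28.638*I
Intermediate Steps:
B(n) = n^(3/2)
G(Y) = 3 + 3*Y (G(Y) = 3 + (2*Y + Y) = 3 + 3*Y)
j = -27 (j = (3*3)*(-3) = 9*(-3) = -27)
j*G(B(1/(2 - 4))) = -27*(3 + 3*(1/(2 - 4))^(3/2)) = -27*(3 + 3*(1/(-2))^(3/2)) = -27*(3 + 3*(-½)^(3/2)) = -27*(3 + 3*(-I*√2/4)) = -27*(3 - 3*I*√2/4) = -81 + 81*I*√2/4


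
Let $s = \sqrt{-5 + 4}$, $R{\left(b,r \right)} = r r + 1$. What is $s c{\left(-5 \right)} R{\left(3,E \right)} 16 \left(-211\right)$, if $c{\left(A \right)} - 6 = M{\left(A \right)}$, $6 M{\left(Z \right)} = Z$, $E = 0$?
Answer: $- \frac{52328 i}{3} \approx - 17443.0 i$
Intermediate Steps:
$M{\left(Z \right)} = \frac{Z}{6}$
$c{\left(A \right)} = 6 + \frac{A}{6}$
$R{\left(b,r \right)} = 1 + r^{2}$ ($R{\left(b,r \right)} = r^{2} + 1 = 1 + r^{2}$)
$s = i$ ($s = \sqrt{-1} = i \approx 1.0 i$)
$s c{\left(-5 \right)} R{\left(3,E \right)} 16 \left(-211\right) = i \left(6 + \frac{1}{6} \left(-5\right)\right) \left(1 + 0^{2}\right) 16 \left(-211\right) = i \left(6 - \frac{5}{6}\right) \left(1 + 0\right) 16 \left(-211\right) = i \frac{31}{6} \cdot 1 \cdot 16 \left(-211\right) = \frac{31 i}{6} \cdot 1 \cdot 16 \left(-211\right) = \frac{31 i}{6} \cdot 16 \left(-211\right) = \frac{248 i}{3} \left(-211\right) = - \frac{52328 i}{3}$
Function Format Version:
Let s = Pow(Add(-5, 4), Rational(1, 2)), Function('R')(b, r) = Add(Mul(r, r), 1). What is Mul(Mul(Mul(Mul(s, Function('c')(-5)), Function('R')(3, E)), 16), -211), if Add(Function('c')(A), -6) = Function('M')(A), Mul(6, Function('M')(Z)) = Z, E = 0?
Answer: Mul(Rational(-52328, 3), I) ≈ Mul(-17443., I)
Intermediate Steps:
Function('M')(Z) = Mul(Rational(1, 6), Z)
Function('c')(A) = Add(6, Mul(Rational(1, 6), A))
Function('R')(b, r) = Add(1, Pow(r, 2)) (Function('R')(b, r) = Add(Pow(r, 2), 1) = Add(1, Pow(r, 2)))
s = I (s = Pow(-1, Rational(1, 2)) = I ≈ Mul(1.0000, I))
Mul(Mul(Mul(Mul(s, Function('c')(-5)), Function('R')(3, E)), 16), -211) = Mul(Mul(Mul(Mul(I, Add(6, Mul(Rational(1, 6), -5))), Add(1, Pow(0, 2))), 16), -211) = Mul(Mul(Mul(Mul(I, Add(6, Rational(-5, 6))), Add(1, 0)), 16), -211) = Mul(Mul(Mul(Mul(I, Rational(31, 6)), 1), 16), -211) = Mul(Mul(Mul(Mul(Rational(31, 6), I), 1), 16), -211) = Mul(Mul(Mul(Rational(31, 6), I), 16), -211) = Mul(Mul(Rational(248, 3), I), -211) = Mul(Rational(-52328, 3), I)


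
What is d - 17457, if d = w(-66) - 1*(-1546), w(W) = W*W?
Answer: -11555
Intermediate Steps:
w(W) = W**2
d = 5902 (d = (-66)**2 - 1*(-1546) = 4356 + 1546 = 5902)
d - 17457 = 5902 - 17457 = -11555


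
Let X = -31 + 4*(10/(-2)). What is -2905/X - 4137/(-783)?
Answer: 276178/4437 ≈ 62.244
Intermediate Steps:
X = -51 (X = -31 + 4*(10*(-½)) = -31 + 4*(-5) = -31 - 20 = -51)
-2905/X - 4137/(-783) = -2905/(-51) - 4137/(-783) = -2905*(-1/51) - 4137*(-1/783) = 2905/51 + 1379/261 = 276178/4437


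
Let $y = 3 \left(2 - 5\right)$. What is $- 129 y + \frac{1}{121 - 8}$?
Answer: $\frac{131194}{113} \approx 1161.0$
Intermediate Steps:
$y = -9$ ($y = 3 \left(-3\right) = -9$)
$- 129 y + \frac{1}{121 - 8} = \left(-129\right) \left(-9\right) + \frac{1}{121 - 8} = 1161 + \frac{1}{113} = \frac{131194}{113}$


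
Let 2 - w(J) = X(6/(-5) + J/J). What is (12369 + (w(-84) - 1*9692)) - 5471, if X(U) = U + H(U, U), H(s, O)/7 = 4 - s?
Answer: -14106/5 ≈ -2821.2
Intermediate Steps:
H(s, O) = 28 - 7*s (H(s, O) = 7*(4 - s) = 28 - 7*s)
X(U) = 28 - 6*U (X(U) = U + (28 - 7*U) = 28 - 6*U)
w(J) = -136/5 (w(J) = 2 - (28 - 6*(6/(-5) + J/J)) = 2 - (28 - 6*(6*(-⅕) + 1)) = 2 - (28 - 6*(-6/5 + 1)) = 2 - (28 - 6*(-⅕)) = 2 - (28 + 6/5) = 2 - 1*146/5 = 2 - 146/5 = -136/5)
(12369 + (w(-84) - 1*9692)) - 5471 = (12369 + (-136/5 - 1*9692)) - 5471 = (12369 + (-136/5 - 9692)) - 5471 = (12369 - 48596/5) - 5471 = 13249/5 - 5471 = -14106/5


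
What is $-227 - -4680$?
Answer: $4453$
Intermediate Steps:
$-227 - -4680 = -227 + 4680 = 4453$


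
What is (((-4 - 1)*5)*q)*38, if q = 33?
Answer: -31350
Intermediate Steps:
(((-4 - 1)*5)*q)*38 = (((-4 - 1)*5)*33)*38 = (-5*5*33)*38 = -25*33*38 = -825*38 = -31350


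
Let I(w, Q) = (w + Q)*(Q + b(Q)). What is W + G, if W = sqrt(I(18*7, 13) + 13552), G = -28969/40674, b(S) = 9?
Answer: -28969/40674 + sqrt(16610) ≈ 128.17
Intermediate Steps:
I(w, Q) = (9 + Q)*(Q + w) (I(w, Q) = (w + Q)*(Q + 9) = (Q + w)*(9 + Q) = (9 + Q)*(Q + w))
G = -28969/40674 (G = -28969*1/40674 = -28969/40674 ≈ -0.71222)
W = sqrt(16610) (W = sqrt((13**2 + 9*13 + 9*(18*7) + 13*(18*7)) + 13552) = sqrt((169 + 117 + 9*126 + 13*126) + 13552) = sqrt((169 + 117 + 1134 + 1638) + 13552) = sqrt(3058 + 13552) = sqrt(16610) ≈ 128.88)
W + G = sqrt(16610) - 28969/40674 = -28969/40674 + sqrt(16610)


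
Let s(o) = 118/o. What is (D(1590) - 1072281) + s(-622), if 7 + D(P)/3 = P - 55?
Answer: -332053826/311 ≈ -1.0677e+6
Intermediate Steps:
D(P) = -186 + 3*P (D(P) = -21 + 3*(P - 55) = -21 + 3*(-55 + P) = -21 + (-165 + 3*P) = -186 + 3*P)
(D(1590) - 1072281) + s(-622) = ((-186 + 3*1590) - 1072281) + 118/(-622) = ((-186 + 4770) - 1072281) + 118*(-1/622) = (4584 - 1072281) - 59/311 = -1067697 - 59/311 = -332053826/311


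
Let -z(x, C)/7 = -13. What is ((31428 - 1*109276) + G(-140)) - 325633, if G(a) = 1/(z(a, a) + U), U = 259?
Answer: -141218349/350 ≈ -4.0348e+5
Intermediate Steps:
z(x, C) = 91 (z(x, C) = -7*(-13) = 91)
G(a) = 1/350 (G(a) = 1/(91 + 259) = 1/350)
((31428 - 1*109276) + G(-140)) - 325633 = ((31428 - 1*109276) + 1/350) - 325633 = ((31428 - 109276) + 1/350) - 325633 = (-77848 + 1/350) - 325633 = -27246799/350 - 325633 = -141218349/350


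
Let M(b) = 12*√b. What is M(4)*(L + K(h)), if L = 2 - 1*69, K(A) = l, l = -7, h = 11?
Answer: -1776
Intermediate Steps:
K(A) = -7
L = -67 (L = 2 - 69 = -67)
M(4)*(L + K(h)) = (12*√4)*(-67 - 7) = (12*2)*(-74) = 24*(-74) = -1776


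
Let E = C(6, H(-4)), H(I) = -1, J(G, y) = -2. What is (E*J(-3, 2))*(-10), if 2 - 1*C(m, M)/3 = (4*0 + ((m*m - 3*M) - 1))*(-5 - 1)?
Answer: 13800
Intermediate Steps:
C(m, M) = -12 - 54*M + 18*m² (C(m, M) = 6 - 3*(4*0 + ((m*m - 3*M) - 1))*(-5 - 1) = 6 - 3*(0 + ((m² - 3*M) - 1))*(-6) = 6 - 3*(0 + (-1 + m² - 3*M))*(-6) = 6 - 3*(-1 + m² - 3*M)*(-6) = 6 - 3*(6 - 6*m² + 18*M) = 6 + (-18 - 54*M + 18*m²) = -12 - 54*M + 18*m²)
E = 690 (E = -12 - 54*(-1) + 18*6² = -12 + 54 + 18*36 = -12 + 54 + 648 = 690)
(E*J(-3, 2))*(-10) = (690*(-2))*(-10) = -1380*(-10) = 13800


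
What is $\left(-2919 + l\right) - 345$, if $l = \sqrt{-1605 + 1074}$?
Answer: $-3264 + 3 i \sqrt{59} \approx -3264.0 + 23.043 i$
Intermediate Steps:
$l = 3 i \sqrt{59}$ ($l = \sqrt{-531} = 3 i \sqrt{59} \approx 23.043 i$)
$\left(-2919 + l\right) - 345 = \left(-2919 + 3 i \sqrt{59}\right) - 345 = -3264 + 3 i \sqrt{59}$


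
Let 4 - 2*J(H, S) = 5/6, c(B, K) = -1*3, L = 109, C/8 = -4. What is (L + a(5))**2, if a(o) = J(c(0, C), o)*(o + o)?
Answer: 561001/36 ≈ 15583.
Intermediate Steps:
C = -32 (C = 8*(-4) = -32)
c(B, K) = -3
J(H, S) = 19/12 (J(H, S) = 2 - 5/(2*6) = 2 - 1/2*5/6 = 2 - 5/12 = 19/12)
a(o) = 19*o/6 (a(o) = 19*(o + o)/12 = 19*(2*o)/12 = 19*o/6)
(L + a(5))**2 = (109 + (19/6)*5)**2 = (109 + 95/6)**2 = (749/6)**2 = 561001/36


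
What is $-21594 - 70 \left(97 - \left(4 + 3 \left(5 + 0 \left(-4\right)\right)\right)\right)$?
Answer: $-27054$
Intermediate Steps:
$-21594 - 70 \left(97 - \left(4 + 3 \left(5 + 0 \left(-4\right)\right)\right)\right) = -21594 - 70 \left(97 - \left(4 + 3 \left(5 + 0\right)\right)\right) = -21594 - 70 \left(97 - 19\right) = -21594 - 5460 = -27054$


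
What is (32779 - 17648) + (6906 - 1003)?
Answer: 21034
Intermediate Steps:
(32779 - 17648) + (6906 - 1003) = 15131 + 5903 = 21034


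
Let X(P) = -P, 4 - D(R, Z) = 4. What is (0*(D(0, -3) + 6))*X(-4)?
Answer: 0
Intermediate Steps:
D(R, Z) = 0 (D(R, Z) = 4 - 1*4 = 4 - 4 = 0)
(0*(D(0, -3) + 6))*X(-4) = (0*(0 + 6))*(-1*(-4)) = (0*6)*4 = 0*4 = 0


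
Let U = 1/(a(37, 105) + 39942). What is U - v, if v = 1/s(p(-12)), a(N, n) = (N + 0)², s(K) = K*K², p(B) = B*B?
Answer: 2944673/123353985024 ≈ 2.3872e-5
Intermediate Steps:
p(B) = B²
s(K) = K³
a(N, n) = N²
v = 1/2985984 (v = 1/(((-12)²)³) = 1/(144³) = 1/2985984 ≈ 3.3490e-7)
U = 1/41311 (U = 1/(37² + 39942) = 1/(1369 + 39942) = 1/41311 ≈ 2.4207e-5)
U - v = 1/41311 - 1*1/2985984 = 1/41311 - 1/2985984 = 2944673/123353985024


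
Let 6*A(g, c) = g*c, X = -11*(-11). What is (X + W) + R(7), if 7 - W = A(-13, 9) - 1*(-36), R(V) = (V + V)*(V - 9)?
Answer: 167/2 ≈ 83.500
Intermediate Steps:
X = 121
A(g, c) = c*g/6 (A(g, c) = (g*c)/6 = (c*g)/6 = c*g/6)
R(V) = 2*V*(-9 + V) (R(V) = (2*V)*(-9 + V) = 2*V*(-9 + V))
W = -19/2 (W = 7 - ((1/6)*9*(-13) - 1*(-36)) = 7 - (-39/2 + 36) = 7 - 1*33/2 = 7 - 33/2 = -19/2 ≈ -9.5000)
(X + W) + R(7) = (121 - 19/2) + 2*7*(-9 + 7) = 223/2 + 2*7*(-2) = 223/2 - 28 = 167/2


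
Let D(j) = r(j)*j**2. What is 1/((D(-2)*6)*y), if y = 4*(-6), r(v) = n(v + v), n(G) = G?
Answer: 1/2304 ≈ 0.00043403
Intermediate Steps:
r(v) = 2*v (r(v) = v + v = 2*v)
D(j) = 2*j**3 (D(j) = (2*j)*j**2 = 2*j**3)
y = -24
1/((D(-2)*6)*y) = 1/(((2*(-2)**3)*6)*(-24)) = 1/(((2*(-8))*6)*(-24)) = 1/(-16*6*(-24)) = 1/(-96*(-24)) = 1/2304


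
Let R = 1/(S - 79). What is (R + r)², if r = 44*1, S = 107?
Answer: 1520289/784 ≈ 1939.1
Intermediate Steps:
R = 1/28 (R = 1/(107 - 79) = 1/28 ≈ 0.035714)
r = 44
(R + r)² = (1/28 + 44)² = (1233/28)² = 1520289/784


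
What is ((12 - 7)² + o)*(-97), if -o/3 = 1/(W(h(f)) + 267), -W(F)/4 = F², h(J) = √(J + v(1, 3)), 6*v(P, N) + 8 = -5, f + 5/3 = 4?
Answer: -1936702/799 ≈ -2423.9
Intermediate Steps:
f = 7/3 (f = -5/3 + 4 = 7/3 ≈ 2.3333)
v(P, N) = -13/6 (v(P, N) = -4/3 + (⅙)*(-5) = -4/3 - ⅚ = -13/6)
h(J) = √(-13/6 + J) (h(J) = √(J - 13/6) = √(-13/6 + J))
W(F) = -4*F²
o = -9/799 (o = -3/(-4*(√(-78 + 36*(7/3))/6)² + 267) = -3/(-4*(√(-78 + 84)/6)² + 267) = -3/(-4*(√6/6)² + 267) = -3/(-4*⅙ + 267) = -3/(-⅔ + 267) = -3/799/3 = -3*3/799 = -9/799 ≈ -0.011264)
((12 - 7)² + o)*(-97) = ((12 - 7)² - 9/799)*(-97) = (5² - 9/799)*(-97) = (25 - 9/799)*(-97) = (19966/799)*(-97) = -1936702/799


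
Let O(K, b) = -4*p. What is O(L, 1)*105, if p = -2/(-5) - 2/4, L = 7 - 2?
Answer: 42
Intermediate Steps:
L = 5
p = -⅒ (p = -2*(-⅕) - 2*¼ = ⅖ - ½ = -⅒ ≈ -0.10000)
O(K, b) = ⅖ (O(K, b) = -4*(-⅒) = ⅖)
O(L, 1)*105 = (⅖)*105 = 42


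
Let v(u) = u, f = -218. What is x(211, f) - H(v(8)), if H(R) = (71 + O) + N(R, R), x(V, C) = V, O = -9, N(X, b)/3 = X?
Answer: 125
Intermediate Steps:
N(X, b) = 3*X
H(R) = 62 + 3*R (H(R) = (71 - 9) + 3*R = 62 + 3*R)
x(211, f) - H(v(8)) = 211 - (62 + 3*8) = 211 - (62 + 24) = 211 - 1*86 = 211 - 86 = 125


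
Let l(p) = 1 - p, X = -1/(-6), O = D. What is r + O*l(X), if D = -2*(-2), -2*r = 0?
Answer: 10/3 ≈ 3.3333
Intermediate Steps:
r = 0 (r = -½*0 = 0)
D = 4
O = 4
X = ⅙ (X = -1*(-⅙) = ⅙ ≈ 0.16667)
r + O*l(X) = 0 + 4*(1 - 1*⅙) = 0 + 4*(1 - ⅙) = 0 + 4*(⅚) = 0 + 10/3 = 10/3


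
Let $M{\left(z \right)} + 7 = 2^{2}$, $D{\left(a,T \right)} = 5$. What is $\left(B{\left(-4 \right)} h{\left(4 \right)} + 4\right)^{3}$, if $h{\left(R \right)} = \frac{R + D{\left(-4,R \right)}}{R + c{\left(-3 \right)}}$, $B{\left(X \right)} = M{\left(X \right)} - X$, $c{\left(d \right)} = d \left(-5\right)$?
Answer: $\frac{614125}{6859} \approx 89.536$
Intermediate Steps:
$c{\left(d \right)} = - 5 d$
$M{\left(z \right)} = -3$ ($M{\left(z \right)} = -7 + 2^{2} = -7 + 4 = -3$)
$B{\left(X \right)} = -3 - X$
$h{\left(R \right)} = \frac{5 + R}{15 + R}$ ($h{\left(R \right)} = \frac{R + 5}{R - -15} = \frac{5 + R}{R + 15} = \frac{5 + R}{15 + R}$)
$\left(B{\left(-4 \right)} h{\left(4 \right)} + 4\right)^{3} = \left(\left(-3 - -4\right) \frac{5 + 4}{15 + 4} + 4\right)^{3} = \left(\left(-3 + 4\right) \frac{1}{19} \cdot 9 + 4\right)^{3} = \left(1 \cdot \frac{1}{19} \cdot 9 + 4\right)^{3} = \left(1 \cdot \frac{9}{19} + 4\right)^{3} = \left(\frac{9}{19} + 4\right)^{3} = \left(\frac{85}{19}\right)^{3} = \frac{614125}{6859}$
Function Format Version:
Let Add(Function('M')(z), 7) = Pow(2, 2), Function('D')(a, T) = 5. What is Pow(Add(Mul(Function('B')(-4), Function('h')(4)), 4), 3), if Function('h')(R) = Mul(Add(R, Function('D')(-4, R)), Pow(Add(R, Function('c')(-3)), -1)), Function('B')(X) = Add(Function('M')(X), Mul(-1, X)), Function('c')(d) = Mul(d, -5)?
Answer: Rational(614125, 6859) ≈ 89.536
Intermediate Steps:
Function('c')(d) = Mul(-5, d)
Function('M')(z) = -3 (Function('M')(z) = Add(-7, Pow(2, 2)) = Add(-7, 4) = -3)
Function('B')(X) = Add(-3, Mul(-1, X))
Function('h')(R) = Mul(Pow(Add(15, R), -1), Add(5, R)) (Function('h')(R) = Mul(Add(R, 5), Pow(Add(R, Mul(-5, -3)), -1)) = Mul(Add(5, R), Pow(Add(R, 15), -1)) = Mul(Add(5, R), Pow(Add(15, R), -1)) = Mul(Pow(Add(15, R), -1), Add(5, R)))
Pow(Add(Mul(Function('B')(-4), Function('h')(4)), 4), 3) = Pow(Add(Mul(Add(-3, Mul(-1, -4)), Mul(Pow(Add(15, 4), -1), Add(5, 4))), 4), 3) = Pow(Add(Mul(Add(-3, 4), Mul(Pow(19, -1), 9)), 4), 3) = Pow(Add(Mul(1, Mul(Rational(1, 19), 9)), 4), 3) = Pow(Add(Mul(1, Rational(9, 19)), 4), 3) = Pow(Add(Rational(9, 19), 4), 3) = Pow(Rational(85, 19), 3) = Rational(614125, 6859)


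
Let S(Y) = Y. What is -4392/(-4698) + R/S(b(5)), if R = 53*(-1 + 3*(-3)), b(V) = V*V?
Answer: -26446/1305 ≈ -20.265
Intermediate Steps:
b(V) = V²
R = -530 (R = 53*(-1 - 9) = 53*(-10) = -530)
-4392/(-4698) + R/S(b(5)) = -4392/(-4698) - 530/(5²) = -4392*(-1/4698) - 530/25 = 244/261 - 530*1/25 = 244/261 - 106/5 = -26446/1305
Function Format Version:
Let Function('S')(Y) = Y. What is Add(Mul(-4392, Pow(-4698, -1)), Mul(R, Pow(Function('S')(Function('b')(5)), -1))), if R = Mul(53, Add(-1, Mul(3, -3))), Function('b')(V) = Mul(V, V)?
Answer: Rational(-26446, 1305) ≈ -20.265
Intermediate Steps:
Function('b')(V) = Pow(V, 2)
R = -530 (R = Mul(53, Add(-1, -9)) = Mul(53, -10) = -530)
Add(Mul(-4392, Pow(-4698, -1)), Mul(R, Pow(Function('S')(Function('b')(5)), -1))) = Add(Mul(-4392, Pow(-4698, -1)), Mul(-530, Pow(Pow(5, 2), -1))) = Add(Mul(-4392, Rational(-1, 4698)), Mul(-530, Pow(25, -1))) = Add(Rational(244, 261), Mul(-530, Rational(1, 25))) = Add(Rational(244, 261), Rational(-106, 5)) = Rational(-26446, 1305)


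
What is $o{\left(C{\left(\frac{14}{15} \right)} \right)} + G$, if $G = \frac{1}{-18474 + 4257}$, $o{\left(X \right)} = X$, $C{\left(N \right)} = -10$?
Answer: $- \frac{142171}{14217} \approx -10.0$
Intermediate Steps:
$G = - \frac{1}{14217}$ ($G = \frac{1}{-14217} = - \frac{1}{14217} \approx -7.0338 \cdot 10^{-5}$)
$o{\left(C{\left(\frac{14}{15} \right)} \right)} + G = -10 - \frac{1}{14217} = - \frac{142171}{14217}$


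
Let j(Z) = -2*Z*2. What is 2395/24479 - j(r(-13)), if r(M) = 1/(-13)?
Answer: -5137/24479 ≈ -0.20985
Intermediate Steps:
r(M) = -1/13
j(Z) = -4*Z
2395/24479 - j(r(-13)) = 2395/24479 - (-4)*(-1)/13 = 2395*(1/24479) - 1*4/13 = 2395/24479 - 4/13 = -5137/24479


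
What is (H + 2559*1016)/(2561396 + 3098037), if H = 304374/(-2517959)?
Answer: 503580929994/1096170789019 ≈ 0.45940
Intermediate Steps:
H = -304374/2517959 (H = 304374*(-1/2517959) = -304374/2517959 ≈ -0.12088)
(H + 2559*1016)/(2561396 + 3098037) = (-304374/2517959 + 2559*1016)/(2561396 + 3098037) = (-304374/2517959 + 2599944)/5659433 = (6546552089922/2517959)*(1/5659433) = 503580929994/1096170789019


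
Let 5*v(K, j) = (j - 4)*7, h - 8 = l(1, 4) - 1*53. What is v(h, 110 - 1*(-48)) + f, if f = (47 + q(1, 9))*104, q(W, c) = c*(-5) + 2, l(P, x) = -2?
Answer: 3158/5 ≈ 631.60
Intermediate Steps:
h = -47 (h = 8 + (-2 - 1*53) = 8 + (-2 - 53) = 8 - 55 = -47)
q(W, c) = 2 - 5*c (q(W, c) = -5*c + 2 = 2 - 5*c)
v(K, j) = -28/5 + 7*j/5 (v(K, j) = ((j - 4)*7)/5 = ((-4 + j)*7)/5 = (-28 + 7*j)/5 = -28/5 + 7*j/5)
f = 416 (f = (47 + (2 - 5*9))*104 = (47 + (2 - 45))*104 = (47 - 43)*104 = 4*104 = 416)
v(h, 110 - 1*(-48)) + f = (-28/5 + 7*(110 - 1*(-48))/5) + 416 = (-28/5 + 7*(110 + 48)/5) + 416 = (-28/5 + (7/5)*158) + 416 = (-28/5 + 1106/5) + 416 = 1078/5 + 416 = 3158/5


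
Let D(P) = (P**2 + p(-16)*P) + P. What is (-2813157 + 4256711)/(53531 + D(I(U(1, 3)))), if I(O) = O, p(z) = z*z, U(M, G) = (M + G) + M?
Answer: 1443554/54841 ≈ 26.323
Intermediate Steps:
U(M, G) = G + 2*M (U(M, G) = (G + M) + M = G + 2*M)
p(z) = z**2
D(P) = P**2 + 257*P (D(P) = (P**2 + (-16)**2*P) + P = (P**2 + 256*P) + P = P**2 + 257*P)
(-2813157 + 4256711)/(53531 + D(I(U(1, 3)))) = (-2813157 + 4256711)/(53531 + (3 + 2*1)*(257 + (3 + 2*1))) = 1443554/(53531 + (3 + 2)*(257 + (3 + 2))) = 1443554/(53531 + 5*(257 + 5)) = 1443554/(53531 + 5*262) = 1443554/(53531 + 1310) = 1443554/54841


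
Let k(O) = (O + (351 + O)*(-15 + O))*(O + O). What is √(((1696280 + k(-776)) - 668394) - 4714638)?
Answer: 20*I*√1310565 ≈ 22896.0*I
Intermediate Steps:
k(O) = 2*O*(O + (-15 + O)*(351 + O)) (k(O) = (O + (-15 + O)*(351 + O))*(2*O) = 2*O*(O + (-15 + O)*(351 + O)))
√(((1696280 + k(-776)) - 668394) - 4714638) = √(((1696280 + 2*(-776)*(-5265 + (-776)² + 337*(-776))) - 668394) - 4714638) = √(((1696280 + 2*(-776)*(-5265 + 602176 - 261512)) - 668394) - 4714638) = √(((1696280 + 2*(-776)*335399) - 668394) - 4714638) = √(((1696280 - 520539248) - 668394) - 4714638) = √((-518842968 - 668394) - 4714638) = √(-519511362 - 4714638) = √(-524226000) = 20*I*√1310565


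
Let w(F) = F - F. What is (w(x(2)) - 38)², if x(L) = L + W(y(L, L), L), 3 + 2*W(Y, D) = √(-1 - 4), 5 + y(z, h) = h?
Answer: 1444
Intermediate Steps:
y(z, h) = -5 + h
W(Y, D) = -3/2 + I*√5/2 (W(Y, D) = -3/2 + √(-1 - 4)/2 = -3/2 + √(-5)/2 = -3/2 + (I*√5)/2 = -3/2 + I*√5/2)
x(L) = -3/2 + L + I*√5/2 (x(L) = L + (-3/2 + I*√5/2) = -3/2 + L + I*√5/2)
w(F) = 0
(w(x(2)) - 38)² = (0 - 38)² = (-38)² = 1444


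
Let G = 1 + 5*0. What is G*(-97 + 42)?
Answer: -55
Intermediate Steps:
G = 1 (G = 1 + 0 = 1)
G*(-97 + 42) = 1*(-97 + 42) = 1*(-55) = -55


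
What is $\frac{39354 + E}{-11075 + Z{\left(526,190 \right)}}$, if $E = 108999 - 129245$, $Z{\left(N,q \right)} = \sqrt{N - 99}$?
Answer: $- \frac{105810550}{61327599} - \frac{9554 \sqrt{427}}{61327599} \approx -1.7286$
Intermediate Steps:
$Z{\left(N,q \right)} = \sqrt{-99 + N}$
$E = -20246$ ($E = 108999 - 129245 = -20246$)
$\frac{39354 + E}{-11075 + Z{\left(526,190 \right)}} = \frac{39354 - 20246}{-11075 + \sqrt{-99 + 526}} = \frac{19108}{-11075 + \sqrt{427}}$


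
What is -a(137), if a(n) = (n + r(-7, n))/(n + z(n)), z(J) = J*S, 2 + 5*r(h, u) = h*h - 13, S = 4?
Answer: -719/3425 ≈ -0.20993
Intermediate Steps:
r(h, u) = -3 + h**2/5 (r(h, u) = -2/5 + (h*h - 13)/5 = -2/5 + (h**2 - 13)/5 = -2/5 + (-13 + h**2)/5 = -2/5 + (-13/5 + h**2/5) = -3 + h**2/5)
z(J) = 4*J (z(J) = J*4 = 4*J)
a(n) = (34/5 + n)/(5*n) (a(n) = (n + (-3 + (1/5)*(-7)**2))/(n + 4*n) = (n + (-3 + (1/5)*49))/((5*n)) = (n + (-3 + 49/5))*(1/(5*n)) = (n + 34/5)*(1/(5*n)) = (34/5 + n)*(1/(5*n)) = (34/5 + n)/(5*n))
-a(137) = -(34 + 5*137)/(25*137) = -(34 + 685)/(25*137) = -719/(25*137) = -1*719/3425 = -719/3425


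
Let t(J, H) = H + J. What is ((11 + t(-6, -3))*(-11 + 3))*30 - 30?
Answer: -510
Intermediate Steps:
((11 + t(-6, -3))*(-11 + 3))*30 - 30 = ((11 + (-3 - 6))*(-11 + 3))*30 - 30 = ((11 - 9)*(-8))*30 - 30 = (2*(-8))*30 - 30 = -16*30 - 30 = -480 - 30 = -510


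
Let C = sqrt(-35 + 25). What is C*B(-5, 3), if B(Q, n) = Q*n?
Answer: -15*I*sqrt(10) ≈ -47.434*I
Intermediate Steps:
C = I*sqrt(10) (C = sqrt(-10) = I*sqrt(10) ≈ 3.1623*I)
C*B(-5, 3) = (I*sqrt(10))*(-5*3) = (I*sqrt(10))*(-15) = -15*I*sqrt(10)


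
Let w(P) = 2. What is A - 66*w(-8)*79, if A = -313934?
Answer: -324362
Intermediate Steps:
A - 66*w(-8)*79 = -313934 - 66*2*79 = -313934 - 132*79 = -313934 - 1*10428 = -313934 - 10428 = -324362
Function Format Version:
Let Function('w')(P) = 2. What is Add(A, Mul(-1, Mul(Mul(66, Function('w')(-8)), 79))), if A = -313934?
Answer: -324362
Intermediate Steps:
Add(A, Mul(-1, Mul(Mul(66, Function('w')(-8)), 79))) = Add(-313934, Mul(-1, Mul(Mul(66, 2), 79))) = Add(-313934, Mul(-1, Mul(132, 79))) = Add(-313934, Mul(-1, 10428)) = Add(-313934, -10428) = -324362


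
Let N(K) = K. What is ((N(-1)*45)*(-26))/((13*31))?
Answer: 90/31 ≈ 2.9032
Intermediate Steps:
((N(-1)*45)*(-26))/((13*31)) = (-1*45*(-26))/((13*31)) = -45*(-26)/403 = 1170*(1/403) = 90/31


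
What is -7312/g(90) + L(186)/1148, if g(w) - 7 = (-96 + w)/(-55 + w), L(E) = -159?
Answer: -293834161/274372 ≈ -1070.9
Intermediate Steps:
g(w) = 7 + (-96 + w)/(-55 + w)
-7312/g(90) + L(186)/1148 = -7312*(-55 + 90)/(-481 + 8*90) - 159/1148 = -7312*35/(-481 + 720) - 159*1/1148 = -7312/((1/35)*239) - 159/1148 = -7312/239/35 - 159/1148 = -7312*35/239 - 159/1148 = -255920/239 - 159/1148 = -293834161/274372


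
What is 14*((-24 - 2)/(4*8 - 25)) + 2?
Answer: -50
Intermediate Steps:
14*((-24 - 2)/(4*8 - 25)) + 2 = 14*(-26/(32 - 25)) + 2 = 14*(-26/7) + 2 = -52 + 2 = -50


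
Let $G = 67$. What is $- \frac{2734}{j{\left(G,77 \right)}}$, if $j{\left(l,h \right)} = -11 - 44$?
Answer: $\frac{2734}{55} \approx 49.709$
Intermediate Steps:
$j{\left(l,h \right)} = -55$
$- \frac{2734}{j{\left(G,77 \right)}} = - \frac{2734}{-55} = \left(-2734\right) \left(- \frac{1}{55}\right) = \frac{2734}{55}$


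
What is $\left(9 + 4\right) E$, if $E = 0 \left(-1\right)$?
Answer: $0$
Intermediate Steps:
$E = 0$
$\left(9 + 4\right) E = \left(9 + 4\right) 0 = 13 \cdot 0 = 0$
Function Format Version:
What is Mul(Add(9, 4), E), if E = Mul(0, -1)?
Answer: 0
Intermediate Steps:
E = 0
Mul(Add(9, 4), E) = Mul(Add(9, 4), 0) = Mul(13, 0) = 0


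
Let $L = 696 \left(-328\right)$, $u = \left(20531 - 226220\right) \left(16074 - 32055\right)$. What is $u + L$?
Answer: $3286887621$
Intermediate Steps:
$u = 3287115909$ ($u = \left(-205689\right) \left(-15981\right) = 3287115909$)
$L = -228288$
$u + L = 3287115909 - 228288 = 3286887621$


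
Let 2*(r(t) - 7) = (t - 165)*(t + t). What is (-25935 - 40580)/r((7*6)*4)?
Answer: -66515/511 ≈ -130.17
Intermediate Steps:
r(t) = 7 + t*(-165 + t) (r(t) = 7 + ((t - 165)*(t + t))/2 = 7 + ((-165 + t)*(2*t))/2 = 7 + (2*t*(-165 + t))/2 = 7 + t*(-165 + t))
(-25935 - 40580)/r((7*6)*4) = (-25935 - 40580)/(7 + ((7*6)*4)² - 165*7*6*4) = -66515/(7 + (42*4)² - 6930*4) = -66515/(7 + 168² - 165*168) = -66515/(7 + 28224 - 27720) = -66515/511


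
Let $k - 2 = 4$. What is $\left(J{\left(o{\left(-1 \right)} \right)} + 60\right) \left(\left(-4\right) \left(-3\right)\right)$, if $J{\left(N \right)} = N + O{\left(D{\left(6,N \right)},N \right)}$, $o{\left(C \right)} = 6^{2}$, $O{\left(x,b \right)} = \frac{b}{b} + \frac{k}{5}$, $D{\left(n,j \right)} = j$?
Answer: $\frac{5892}{5} \approx 1178.4$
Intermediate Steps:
$k = 6$ ($k = 2 + 4 = 6$)
$O{\left(x,b \right)} = \frac{11}{5}$ ($O{\left(x,b \right)} = \frac{b}{b} + \frac{6}{5} = 1 + 6 \cdot \frac{1}{5} = 1 + \frac{6}{5} = \frac{11}{5}$)
$o{\left(C \right)} = 36$
$J{\left(N \right)} = \frac{11}{5} + N$ ($J{\left(N \right)} = N + \frac{11}{5} = \frac{11}{5} + N$)
$\left(J{\left(o{\left(-1 \right)} \right)} + 60\right) \left(\left(-4\right) \left(-3\right)\right) = \left(\left(\frac{11}{5} + 36\right) + 60\right) \left(\left(-4\right) \left(-3\right)\right) = \left(\frac{191}{5} + 60\right) 12 = \frac{491}{5} \cdot 12 = \frac{5892}{5}$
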